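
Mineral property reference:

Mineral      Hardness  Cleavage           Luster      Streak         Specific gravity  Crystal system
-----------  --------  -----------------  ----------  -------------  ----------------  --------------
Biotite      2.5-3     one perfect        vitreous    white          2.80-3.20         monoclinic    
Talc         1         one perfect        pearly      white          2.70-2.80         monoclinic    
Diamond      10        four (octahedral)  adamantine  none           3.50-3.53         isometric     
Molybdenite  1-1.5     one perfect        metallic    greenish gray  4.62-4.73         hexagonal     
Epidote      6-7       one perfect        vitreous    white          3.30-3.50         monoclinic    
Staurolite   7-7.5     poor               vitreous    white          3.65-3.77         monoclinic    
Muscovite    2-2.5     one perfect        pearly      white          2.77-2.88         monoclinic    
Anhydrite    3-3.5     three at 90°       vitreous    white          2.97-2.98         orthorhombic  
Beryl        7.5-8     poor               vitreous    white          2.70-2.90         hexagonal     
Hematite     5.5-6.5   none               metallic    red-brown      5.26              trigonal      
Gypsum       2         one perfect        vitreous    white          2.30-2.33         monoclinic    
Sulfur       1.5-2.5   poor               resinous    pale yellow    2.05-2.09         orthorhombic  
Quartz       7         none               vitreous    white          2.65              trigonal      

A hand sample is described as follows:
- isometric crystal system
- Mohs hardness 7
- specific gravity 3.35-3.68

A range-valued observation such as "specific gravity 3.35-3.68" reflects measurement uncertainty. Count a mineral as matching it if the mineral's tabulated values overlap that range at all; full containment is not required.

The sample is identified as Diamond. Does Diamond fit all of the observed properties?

Isometric crystal system — matches Diamond (isometric system).
Mohs hardness 7 — Diamond has hardness 10; which does not match.
Specific gravity 3.35-3.68 — matches Diamond (SG 3.50-3.53).
Diamond is excluded by the hardness.

No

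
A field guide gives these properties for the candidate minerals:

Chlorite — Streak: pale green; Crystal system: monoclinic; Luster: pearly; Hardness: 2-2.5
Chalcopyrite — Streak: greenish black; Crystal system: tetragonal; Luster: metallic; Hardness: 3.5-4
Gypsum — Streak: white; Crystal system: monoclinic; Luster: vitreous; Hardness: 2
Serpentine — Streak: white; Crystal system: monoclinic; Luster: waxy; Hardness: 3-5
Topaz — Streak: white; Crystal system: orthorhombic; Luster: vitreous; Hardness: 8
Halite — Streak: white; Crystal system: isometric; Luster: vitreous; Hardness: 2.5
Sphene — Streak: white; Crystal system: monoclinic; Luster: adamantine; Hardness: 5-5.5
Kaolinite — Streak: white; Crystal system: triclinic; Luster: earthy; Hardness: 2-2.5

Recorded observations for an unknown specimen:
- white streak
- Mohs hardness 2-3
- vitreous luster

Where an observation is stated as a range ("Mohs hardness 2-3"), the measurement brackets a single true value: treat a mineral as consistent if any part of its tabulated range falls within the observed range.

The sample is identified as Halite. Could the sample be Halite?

Yes

White streak — fits Halite (white streak).
Mohs hardness 2-3 — fits Halite (hardness 2.5).
Vitreous luster — fits Halite (vitreous luster).
Nothing contradicts Halite.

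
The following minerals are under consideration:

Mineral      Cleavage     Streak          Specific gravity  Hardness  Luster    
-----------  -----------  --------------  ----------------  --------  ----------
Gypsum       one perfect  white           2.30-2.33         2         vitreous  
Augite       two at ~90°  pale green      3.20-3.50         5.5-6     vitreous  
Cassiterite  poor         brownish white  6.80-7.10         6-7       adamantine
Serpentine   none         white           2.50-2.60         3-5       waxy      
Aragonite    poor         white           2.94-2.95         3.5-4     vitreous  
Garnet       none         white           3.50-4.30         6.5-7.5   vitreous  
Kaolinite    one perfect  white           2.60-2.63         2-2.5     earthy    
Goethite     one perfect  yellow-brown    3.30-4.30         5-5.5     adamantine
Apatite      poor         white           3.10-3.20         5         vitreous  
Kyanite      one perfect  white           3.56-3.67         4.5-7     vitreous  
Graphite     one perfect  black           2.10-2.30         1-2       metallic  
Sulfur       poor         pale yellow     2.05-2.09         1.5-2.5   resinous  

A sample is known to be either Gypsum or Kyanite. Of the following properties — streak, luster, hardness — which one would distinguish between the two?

hardness

Streak: both white — identical.
Luster: both vitreous — identical.
Hardness: Gypsum 2, Kyanite 4.5-7 — distinct.
Only hardness differs between Gypsum and Kyanite among the listed tests.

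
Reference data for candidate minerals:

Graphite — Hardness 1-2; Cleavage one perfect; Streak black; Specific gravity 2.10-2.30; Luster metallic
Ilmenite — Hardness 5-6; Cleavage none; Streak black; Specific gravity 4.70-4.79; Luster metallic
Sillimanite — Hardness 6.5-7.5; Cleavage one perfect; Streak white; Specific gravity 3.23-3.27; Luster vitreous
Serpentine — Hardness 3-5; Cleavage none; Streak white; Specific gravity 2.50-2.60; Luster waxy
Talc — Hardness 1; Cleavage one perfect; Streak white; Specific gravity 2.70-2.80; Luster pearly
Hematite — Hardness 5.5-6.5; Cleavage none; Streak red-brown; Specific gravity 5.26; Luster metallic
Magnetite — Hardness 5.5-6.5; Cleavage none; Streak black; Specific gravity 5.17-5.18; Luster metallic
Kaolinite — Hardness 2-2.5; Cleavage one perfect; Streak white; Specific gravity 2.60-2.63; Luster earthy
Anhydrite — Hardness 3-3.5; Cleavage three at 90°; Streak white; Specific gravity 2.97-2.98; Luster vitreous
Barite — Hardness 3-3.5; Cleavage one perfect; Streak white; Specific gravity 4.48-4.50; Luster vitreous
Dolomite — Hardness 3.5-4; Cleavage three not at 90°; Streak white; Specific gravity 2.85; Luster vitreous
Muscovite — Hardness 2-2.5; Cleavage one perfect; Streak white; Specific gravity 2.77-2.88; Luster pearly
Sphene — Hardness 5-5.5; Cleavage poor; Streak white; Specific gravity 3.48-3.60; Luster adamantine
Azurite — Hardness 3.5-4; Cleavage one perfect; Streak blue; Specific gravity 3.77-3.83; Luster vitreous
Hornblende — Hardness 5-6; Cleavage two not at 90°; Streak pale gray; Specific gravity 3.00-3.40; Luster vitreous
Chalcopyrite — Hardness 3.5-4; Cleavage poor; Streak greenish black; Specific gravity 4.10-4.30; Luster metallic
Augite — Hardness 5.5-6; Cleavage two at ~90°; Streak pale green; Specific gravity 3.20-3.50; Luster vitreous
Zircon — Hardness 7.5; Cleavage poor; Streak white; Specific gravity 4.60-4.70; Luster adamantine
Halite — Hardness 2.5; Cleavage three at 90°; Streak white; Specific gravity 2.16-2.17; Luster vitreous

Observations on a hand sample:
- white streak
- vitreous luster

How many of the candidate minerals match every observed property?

5

White streak — only Sillimanite, Serpentine, Talc, Kaolinite, Anhydrite, Barite, Dolomite, Muscovite, Sphene, Zircon, Halite remain.
Vitreous luster — narrows the field to Sillimanite, Anhydrite, Barite, Dolomite, Halite.
Consistent with every observation: Anhydrite, Barite, Dolomite, Halite, Sillimanite.
That is 5 minerals.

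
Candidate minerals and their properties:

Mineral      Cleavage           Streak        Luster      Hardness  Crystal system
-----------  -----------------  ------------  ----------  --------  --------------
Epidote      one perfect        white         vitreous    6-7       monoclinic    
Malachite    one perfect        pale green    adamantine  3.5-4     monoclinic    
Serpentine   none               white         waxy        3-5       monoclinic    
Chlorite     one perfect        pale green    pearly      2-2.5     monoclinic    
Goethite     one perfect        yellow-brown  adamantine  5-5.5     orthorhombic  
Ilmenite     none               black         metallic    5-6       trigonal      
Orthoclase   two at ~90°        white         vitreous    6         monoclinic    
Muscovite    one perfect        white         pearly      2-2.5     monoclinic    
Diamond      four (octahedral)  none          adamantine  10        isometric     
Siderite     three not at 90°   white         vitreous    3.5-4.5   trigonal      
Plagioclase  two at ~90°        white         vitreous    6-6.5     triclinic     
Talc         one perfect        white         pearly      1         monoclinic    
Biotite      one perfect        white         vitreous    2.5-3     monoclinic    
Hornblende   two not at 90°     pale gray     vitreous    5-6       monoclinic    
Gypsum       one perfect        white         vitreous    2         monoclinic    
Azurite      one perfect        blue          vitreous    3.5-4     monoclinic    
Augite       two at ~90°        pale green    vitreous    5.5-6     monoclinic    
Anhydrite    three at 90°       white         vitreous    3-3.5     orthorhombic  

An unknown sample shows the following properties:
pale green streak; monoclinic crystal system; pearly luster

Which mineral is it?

Pale green streak — Malachite, Chlorite, Augite remain.
Monoclinic crystal system — no further eliminations.
Pearly luster — Chlorite remains.
The only mineral consistent with every observation is Chlorite.

Chlorite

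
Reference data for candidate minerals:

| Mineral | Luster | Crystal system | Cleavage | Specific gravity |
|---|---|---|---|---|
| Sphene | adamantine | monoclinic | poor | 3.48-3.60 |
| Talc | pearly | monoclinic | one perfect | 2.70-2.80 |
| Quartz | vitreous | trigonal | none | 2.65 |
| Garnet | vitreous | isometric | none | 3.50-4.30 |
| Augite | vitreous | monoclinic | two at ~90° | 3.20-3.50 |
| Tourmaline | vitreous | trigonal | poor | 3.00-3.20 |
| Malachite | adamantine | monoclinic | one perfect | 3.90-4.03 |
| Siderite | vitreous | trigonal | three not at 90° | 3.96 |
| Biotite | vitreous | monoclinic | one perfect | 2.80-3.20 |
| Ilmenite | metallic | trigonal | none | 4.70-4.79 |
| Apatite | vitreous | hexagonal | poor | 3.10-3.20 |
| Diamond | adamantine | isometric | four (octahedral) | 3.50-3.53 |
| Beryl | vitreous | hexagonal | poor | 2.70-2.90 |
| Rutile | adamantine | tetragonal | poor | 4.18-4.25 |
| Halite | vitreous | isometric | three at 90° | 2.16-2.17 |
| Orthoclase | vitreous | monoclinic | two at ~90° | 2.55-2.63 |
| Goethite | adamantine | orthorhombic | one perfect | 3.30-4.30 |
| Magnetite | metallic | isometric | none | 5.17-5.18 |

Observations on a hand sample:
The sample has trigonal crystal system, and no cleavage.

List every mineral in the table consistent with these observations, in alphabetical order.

Trigonal crystal system — Quartz, Tourmaline, Siderite, Ilmenite remain.
No cleavage excludes Tourmaline, Siderite.
Remaining candidates: Ilmenite, Quartz.

Ilmenite, Quartz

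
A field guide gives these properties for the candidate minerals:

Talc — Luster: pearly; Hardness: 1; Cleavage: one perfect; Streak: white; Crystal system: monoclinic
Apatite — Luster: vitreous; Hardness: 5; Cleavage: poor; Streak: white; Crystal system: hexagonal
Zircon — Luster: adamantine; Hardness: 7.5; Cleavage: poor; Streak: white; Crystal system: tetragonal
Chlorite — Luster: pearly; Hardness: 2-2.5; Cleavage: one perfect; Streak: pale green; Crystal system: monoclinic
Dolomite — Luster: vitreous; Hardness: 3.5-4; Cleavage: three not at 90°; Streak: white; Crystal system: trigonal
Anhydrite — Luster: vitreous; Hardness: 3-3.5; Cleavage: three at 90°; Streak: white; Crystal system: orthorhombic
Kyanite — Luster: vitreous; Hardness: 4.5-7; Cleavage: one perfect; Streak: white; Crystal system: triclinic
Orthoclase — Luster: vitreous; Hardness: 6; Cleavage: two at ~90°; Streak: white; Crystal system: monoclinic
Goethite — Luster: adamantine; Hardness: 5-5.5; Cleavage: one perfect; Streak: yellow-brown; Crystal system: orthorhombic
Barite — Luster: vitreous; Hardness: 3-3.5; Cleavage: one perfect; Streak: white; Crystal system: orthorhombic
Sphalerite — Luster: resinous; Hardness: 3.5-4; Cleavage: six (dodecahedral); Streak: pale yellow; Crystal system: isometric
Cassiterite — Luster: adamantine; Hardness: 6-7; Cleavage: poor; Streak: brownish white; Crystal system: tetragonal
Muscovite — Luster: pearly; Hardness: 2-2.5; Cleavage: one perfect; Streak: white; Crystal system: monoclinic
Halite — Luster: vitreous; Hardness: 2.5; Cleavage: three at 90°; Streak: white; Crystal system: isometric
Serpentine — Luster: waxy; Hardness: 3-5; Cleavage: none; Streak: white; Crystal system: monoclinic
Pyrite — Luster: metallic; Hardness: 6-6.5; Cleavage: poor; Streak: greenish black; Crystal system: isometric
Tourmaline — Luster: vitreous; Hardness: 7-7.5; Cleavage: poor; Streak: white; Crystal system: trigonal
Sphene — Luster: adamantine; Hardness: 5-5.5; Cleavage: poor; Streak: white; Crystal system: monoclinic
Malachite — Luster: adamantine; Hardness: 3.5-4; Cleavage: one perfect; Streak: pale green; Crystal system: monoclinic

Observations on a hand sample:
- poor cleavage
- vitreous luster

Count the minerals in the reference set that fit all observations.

2

Poor cleavage — only Apatite, Zircon, Cassiterite, Pyrite, Tourmaline, Sphene remain.
Vitreous luster — leaves Apatite, Tourmaline.
Consistent with every observation: Apatite, Tourmaline.
That is 2 minerals.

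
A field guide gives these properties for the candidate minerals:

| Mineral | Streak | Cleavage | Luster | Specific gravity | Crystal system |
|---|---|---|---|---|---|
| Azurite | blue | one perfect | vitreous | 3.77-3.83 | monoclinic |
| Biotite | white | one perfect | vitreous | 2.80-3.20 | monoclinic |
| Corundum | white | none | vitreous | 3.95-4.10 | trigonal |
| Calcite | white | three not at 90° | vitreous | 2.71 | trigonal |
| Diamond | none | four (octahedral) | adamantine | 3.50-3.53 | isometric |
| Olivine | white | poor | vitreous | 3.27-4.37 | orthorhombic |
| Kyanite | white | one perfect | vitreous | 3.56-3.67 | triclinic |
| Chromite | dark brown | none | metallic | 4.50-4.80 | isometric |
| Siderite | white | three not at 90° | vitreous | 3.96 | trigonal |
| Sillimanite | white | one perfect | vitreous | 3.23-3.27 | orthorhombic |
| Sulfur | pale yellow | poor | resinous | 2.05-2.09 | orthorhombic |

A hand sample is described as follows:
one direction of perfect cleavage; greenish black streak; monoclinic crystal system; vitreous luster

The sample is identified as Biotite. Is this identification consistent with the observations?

Inconsistent

One direction of perfect cleavage — fits Biotite (cleavage one perfect).
Greenish black streak — Biotite has white streak; inconsistent.
Monoclinic crystal system — fits Biotite (monoclinic system).
Vitreous luster — fits Biotite (vitreous luster).
Biotite is excluded by the streak.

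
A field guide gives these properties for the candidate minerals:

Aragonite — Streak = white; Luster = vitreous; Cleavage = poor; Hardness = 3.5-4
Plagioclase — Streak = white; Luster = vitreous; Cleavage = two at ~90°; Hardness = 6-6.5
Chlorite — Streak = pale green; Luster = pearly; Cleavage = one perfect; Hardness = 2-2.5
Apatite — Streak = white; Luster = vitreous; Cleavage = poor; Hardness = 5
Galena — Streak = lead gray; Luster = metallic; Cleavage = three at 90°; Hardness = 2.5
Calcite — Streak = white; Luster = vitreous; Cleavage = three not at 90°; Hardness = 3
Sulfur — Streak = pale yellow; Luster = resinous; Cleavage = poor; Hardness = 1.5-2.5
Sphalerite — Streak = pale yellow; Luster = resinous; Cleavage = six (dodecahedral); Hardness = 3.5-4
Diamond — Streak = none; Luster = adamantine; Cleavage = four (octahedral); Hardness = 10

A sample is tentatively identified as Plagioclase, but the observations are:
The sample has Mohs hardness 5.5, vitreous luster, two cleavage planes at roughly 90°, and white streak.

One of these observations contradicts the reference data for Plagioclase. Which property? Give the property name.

hardness

Mohs hardness 5.5: Plagioclase has hardness 6-6.5 — does not match.
Vitreous luster: Plagioclase has vitreous luster — consistent.
Two cleavage planes at roughly 90°: Plagioclase has cleavage two at ~90° — consistent.
White streak: Plagioclase has white streak — consistent.
Only the hardness is inconsistent.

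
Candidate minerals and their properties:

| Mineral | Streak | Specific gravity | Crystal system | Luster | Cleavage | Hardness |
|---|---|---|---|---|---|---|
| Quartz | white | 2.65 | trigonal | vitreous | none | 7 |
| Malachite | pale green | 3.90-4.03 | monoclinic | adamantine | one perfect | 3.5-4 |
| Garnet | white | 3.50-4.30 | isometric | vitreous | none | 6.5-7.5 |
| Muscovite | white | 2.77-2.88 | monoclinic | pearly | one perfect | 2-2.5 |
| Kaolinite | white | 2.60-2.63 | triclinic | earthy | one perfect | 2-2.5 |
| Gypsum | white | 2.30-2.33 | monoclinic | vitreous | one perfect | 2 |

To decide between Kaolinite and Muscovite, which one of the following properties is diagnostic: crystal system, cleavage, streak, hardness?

Crystal system: Kaolinite triclinic, Muscovite monoclinic — different.
Cleavage: both one perfect — shared.
Streak: both white — shared.
Hardness: both 2-2.5 — shared.
Only crystal system differs between Kaolinite and Muscovite among the listed tests.

crystal system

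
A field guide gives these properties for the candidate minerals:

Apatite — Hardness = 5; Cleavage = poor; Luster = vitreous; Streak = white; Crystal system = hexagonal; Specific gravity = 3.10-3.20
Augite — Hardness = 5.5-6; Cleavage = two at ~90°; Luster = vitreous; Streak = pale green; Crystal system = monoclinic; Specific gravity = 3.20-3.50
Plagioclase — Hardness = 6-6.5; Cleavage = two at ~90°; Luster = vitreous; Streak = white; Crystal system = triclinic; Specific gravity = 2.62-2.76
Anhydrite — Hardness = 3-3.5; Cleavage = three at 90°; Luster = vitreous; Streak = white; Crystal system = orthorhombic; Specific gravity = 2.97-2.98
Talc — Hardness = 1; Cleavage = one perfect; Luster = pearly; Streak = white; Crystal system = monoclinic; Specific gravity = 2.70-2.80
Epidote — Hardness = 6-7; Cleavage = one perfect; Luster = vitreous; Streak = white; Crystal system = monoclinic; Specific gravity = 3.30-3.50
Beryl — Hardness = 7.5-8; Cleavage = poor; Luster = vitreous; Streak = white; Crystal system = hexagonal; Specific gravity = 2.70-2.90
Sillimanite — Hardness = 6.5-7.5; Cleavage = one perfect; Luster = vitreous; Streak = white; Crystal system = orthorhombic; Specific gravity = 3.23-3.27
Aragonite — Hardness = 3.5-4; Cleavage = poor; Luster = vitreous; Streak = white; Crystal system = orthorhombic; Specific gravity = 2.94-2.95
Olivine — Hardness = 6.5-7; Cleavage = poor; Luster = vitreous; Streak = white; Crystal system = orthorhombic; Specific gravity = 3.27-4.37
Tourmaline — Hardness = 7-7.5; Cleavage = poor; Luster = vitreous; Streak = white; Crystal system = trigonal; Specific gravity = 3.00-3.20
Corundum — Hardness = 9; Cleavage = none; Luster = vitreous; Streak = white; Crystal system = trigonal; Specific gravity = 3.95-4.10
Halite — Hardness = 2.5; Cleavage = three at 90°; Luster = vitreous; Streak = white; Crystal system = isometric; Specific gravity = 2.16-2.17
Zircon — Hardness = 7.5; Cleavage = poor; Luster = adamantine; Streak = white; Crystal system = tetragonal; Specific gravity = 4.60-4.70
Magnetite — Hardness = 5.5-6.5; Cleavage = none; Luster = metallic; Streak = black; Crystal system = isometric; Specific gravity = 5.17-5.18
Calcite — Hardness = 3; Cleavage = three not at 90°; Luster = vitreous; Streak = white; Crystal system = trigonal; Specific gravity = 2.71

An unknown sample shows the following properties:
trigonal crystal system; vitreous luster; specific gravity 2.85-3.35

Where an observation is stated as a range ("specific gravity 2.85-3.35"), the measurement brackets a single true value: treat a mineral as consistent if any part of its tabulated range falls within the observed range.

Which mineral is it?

Tourmaline

Trigonal crystal system — only Tourmaline, Corundum, Calcite remain.
Vitreous luster — all remaining candidates fit.
Specific gravity 2.85-3.35 — narrows the field to Tourmaline.
Tourmaline is the sole remaining match.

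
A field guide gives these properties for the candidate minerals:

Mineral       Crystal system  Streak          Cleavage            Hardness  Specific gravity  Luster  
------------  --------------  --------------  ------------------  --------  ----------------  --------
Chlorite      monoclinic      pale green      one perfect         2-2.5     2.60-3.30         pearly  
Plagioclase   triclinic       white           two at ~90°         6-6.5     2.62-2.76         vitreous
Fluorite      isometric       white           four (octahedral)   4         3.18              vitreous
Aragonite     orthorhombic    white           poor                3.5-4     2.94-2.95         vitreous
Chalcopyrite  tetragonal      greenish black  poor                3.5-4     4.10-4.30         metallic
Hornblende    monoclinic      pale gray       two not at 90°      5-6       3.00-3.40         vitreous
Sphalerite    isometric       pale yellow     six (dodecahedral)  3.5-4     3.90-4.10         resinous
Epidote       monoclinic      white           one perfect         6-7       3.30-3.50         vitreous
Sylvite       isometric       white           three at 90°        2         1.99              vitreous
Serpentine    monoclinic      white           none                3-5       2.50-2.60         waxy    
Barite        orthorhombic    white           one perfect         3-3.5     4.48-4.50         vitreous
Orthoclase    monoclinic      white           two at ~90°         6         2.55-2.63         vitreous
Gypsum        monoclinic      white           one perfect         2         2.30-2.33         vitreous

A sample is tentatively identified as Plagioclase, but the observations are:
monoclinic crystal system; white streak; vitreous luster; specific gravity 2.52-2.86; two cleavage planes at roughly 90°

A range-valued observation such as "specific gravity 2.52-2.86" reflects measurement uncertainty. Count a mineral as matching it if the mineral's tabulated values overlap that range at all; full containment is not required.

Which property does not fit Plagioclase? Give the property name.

crystal system

Monoclinic crystal system: Plagioclase has triclinic system — outside the reference range.
White streak: Plagioclase has white streak — within range.
Vitreous luster: Plagioclase has vitreous luster — within range.
Specific gravity 2.52-2.86: Plagioclase has SG 2.62-2.76 — within range.
Two cleavage planes at roughly 90°: Plagioclase has cleavage two at ~90° — within range.
Only the crystal system is inconsistent.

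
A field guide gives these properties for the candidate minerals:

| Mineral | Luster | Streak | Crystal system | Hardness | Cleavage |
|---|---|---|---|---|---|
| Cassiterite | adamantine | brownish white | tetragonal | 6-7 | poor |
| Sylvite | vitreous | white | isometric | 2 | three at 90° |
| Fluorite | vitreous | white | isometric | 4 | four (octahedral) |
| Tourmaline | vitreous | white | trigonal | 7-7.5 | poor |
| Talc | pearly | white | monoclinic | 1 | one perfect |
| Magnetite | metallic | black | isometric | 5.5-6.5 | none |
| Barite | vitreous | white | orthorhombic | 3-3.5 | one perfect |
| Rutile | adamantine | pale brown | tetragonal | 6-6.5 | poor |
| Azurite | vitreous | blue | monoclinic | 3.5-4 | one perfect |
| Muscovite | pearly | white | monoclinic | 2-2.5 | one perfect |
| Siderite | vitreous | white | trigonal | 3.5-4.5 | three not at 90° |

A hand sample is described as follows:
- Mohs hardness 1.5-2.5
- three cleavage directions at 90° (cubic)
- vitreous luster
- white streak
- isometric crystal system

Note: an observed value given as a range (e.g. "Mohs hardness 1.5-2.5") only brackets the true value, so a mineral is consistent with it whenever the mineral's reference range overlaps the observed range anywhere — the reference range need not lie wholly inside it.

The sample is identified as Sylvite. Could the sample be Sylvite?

Consistent

Mohs hardness 1.5-2.5 — agrees with Sylvite (hardness 2).
Three cleavage directions at 90° (cubic) — agrees with Sylvite (cleavage three at 90°).
Vitreous luster — agrees with Sylvite (vitreous luster).
White streak — agrees with Sylvite (white streak).
Isometric crystal system — agrees with Sylvite (isometric system).
Every observed property is compatible with the reference values for Sylvite.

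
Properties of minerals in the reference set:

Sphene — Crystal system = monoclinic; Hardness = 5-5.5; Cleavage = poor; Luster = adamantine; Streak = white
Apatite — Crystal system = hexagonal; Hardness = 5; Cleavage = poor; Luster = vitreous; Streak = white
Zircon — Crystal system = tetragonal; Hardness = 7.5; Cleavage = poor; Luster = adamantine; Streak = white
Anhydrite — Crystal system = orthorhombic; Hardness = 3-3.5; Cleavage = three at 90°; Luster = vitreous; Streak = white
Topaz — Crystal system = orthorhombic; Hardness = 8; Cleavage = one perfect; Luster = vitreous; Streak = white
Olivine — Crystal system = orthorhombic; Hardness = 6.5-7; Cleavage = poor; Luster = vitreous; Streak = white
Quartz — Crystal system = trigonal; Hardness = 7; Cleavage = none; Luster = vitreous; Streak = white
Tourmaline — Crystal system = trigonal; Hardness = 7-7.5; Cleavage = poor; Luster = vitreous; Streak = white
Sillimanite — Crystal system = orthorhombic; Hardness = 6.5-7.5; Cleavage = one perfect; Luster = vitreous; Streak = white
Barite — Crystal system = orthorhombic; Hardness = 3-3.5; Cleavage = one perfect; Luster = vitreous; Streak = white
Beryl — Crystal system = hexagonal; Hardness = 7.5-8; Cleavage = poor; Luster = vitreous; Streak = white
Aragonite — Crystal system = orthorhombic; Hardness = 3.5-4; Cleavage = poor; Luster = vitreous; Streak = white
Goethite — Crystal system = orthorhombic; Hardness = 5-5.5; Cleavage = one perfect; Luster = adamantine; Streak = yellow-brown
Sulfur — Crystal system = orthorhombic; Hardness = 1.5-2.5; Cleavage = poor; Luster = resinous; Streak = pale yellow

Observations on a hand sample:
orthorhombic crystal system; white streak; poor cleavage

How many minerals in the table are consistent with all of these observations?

2

Orthorhombic crystal system is inconsistent with Sphene, Apatite, Zircon, Quartz, Tourmaline, Beryl.
White streak excludes Goethite, Sulfur.
Poor cleavage — leaves Olivine, Aragonite.
The minerals that satisfy all observations are Aragonite, Olivine.
That is 2 minerals.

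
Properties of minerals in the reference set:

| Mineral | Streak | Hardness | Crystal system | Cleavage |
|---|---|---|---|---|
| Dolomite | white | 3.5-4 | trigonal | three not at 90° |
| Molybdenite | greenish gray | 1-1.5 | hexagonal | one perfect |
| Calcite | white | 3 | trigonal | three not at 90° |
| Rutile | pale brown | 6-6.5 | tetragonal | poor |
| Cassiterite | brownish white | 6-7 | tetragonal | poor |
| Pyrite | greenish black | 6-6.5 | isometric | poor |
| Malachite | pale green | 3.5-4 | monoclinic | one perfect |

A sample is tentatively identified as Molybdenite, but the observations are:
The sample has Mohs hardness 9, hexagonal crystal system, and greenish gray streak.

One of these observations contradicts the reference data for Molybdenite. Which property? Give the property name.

Mohs hardness 9: Molybdenite has hardness 1-1.5 — does not match.
Hexagonal crystal system: Molybdenite has hexagonal system — matches.
Greenish gray streak: Molybdenite has greenish gray streak — matches.
The hardness is the one property that does not fit.

hardness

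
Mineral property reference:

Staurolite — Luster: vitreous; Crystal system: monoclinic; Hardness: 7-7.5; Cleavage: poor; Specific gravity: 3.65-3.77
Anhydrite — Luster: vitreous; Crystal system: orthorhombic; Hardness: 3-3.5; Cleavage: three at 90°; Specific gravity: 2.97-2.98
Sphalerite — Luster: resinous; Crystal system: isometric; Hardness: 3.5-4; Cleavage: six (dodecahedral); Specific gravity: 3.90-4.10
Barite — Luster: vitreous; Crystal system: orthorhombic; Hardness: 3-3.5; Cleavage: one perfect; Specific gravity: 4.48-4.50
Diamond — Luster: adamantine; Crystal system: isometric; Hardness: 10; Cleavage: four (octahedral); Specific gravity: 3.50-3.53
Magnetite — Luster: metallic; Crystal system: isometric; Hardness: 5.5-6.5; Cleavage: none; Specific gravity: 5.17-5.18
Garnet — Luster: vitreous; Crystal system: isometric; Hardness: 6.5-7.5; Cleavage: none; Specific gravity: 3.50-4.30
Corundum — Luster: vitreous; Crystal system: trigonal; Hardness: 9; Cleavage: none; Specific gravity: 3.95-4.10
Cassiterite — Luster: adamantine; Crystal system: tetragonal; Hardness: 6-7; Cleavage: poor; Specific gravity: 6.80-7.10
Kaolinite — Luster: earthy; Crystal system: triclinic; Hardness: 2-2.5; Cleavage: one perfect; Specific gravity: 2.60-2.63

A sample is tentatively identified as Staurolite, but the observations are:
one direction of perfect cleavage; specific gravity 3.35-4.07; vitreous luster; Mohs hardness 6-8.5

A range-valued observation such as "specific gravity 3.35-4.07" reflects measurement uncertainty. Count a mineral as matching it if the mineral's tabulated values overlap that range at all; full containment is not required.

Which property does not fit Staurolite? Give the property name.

One direction of perfect cleavage: Staurolite has cleavage poor — does not match.
Specific gravity 3.35-4.07: Staurolite has SG 3.65-3.77 — matches.
Vitreous luster: Staurolite has vitreous luster — matches.
Mohs hardness 6-8.5: Staurolite has hardness 7-7.5 — matches.
The cleavage is the one property that does not fit.

cleavage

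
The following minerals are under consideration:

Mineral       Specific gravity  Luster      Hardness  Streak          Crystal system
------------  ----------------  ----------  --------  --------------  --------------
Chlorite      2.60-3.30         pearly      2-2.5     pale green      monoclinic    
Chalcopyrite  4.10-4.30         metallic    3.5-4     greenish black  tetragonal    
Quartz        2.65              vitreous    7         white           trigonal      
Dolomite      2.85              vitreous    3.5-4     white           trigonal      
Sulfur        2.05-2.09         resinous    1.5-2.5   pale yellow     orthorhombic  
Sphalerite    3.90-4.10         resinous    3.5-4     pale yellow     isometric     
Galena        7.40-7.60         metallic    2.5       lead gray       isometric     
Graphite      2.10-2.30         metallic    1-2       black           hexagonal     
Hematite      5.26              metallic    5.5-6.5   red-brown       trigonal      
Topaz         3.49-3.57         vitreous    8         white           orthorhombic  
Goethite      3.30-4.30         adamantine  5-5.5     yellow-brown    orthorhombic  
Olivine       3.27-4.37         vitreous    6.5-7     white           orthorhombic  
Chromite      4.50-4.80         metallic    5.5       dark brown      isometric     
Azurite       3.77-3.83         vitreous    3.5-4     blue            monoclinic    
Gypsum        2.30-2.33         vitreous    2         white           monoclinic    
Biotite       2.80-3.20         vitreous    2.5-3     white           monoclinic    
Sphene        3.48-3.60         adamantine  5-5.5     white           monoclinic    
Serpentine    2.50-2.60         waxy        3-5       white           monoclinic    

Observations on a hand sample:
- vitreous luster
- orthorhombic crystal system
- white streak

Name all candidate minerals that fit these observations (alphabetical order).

Vitreous luster: narrows the field to Quartz, Dolomite, Topaz, Olivine, Azurite, Gypsum, Biotite.
Orthorhombic crystal system: Topaz, Olivine remain.
White streak: no further eliminations.
Remaining candidates: Olivine, Topaz.

Olivine, Topaz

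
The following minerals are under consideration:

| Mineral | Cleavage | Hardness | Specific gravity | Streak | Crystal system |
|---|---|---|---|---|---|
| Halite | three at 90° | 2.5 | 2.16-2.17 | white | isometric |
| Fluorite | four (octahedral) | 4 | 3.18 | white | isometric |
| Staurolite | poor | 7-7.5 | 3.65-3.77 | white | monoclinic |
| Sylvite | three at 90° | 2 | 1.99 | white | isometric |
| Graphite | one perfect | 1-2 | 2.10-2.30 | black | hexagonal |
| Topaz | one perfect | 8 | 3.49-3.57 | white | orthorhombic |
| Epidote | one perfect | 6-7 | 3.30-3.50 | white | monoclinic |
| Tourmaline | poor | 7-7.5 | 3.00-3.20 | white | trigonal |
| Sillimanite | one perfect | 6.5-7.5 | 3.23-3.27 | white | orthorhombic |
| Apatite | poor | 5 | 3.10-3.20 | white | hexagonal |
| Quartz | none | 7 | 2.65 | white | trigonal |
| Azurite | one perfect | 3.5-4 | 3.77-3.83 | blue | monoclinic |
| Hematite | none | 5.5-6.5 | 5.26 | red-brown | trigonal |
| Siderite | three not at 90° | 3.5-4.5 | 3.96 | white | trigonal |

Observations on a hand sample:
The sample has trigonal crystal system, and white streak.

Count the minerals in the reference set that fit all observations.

Trigonal crystal system — narrows the field to Tourmaline, Quartz, Hematite, Siderite.
White streak rules out Hematite.
Remaining candidates: Quartz, Siderite, Tourmaline.
That is 3 minerals.

3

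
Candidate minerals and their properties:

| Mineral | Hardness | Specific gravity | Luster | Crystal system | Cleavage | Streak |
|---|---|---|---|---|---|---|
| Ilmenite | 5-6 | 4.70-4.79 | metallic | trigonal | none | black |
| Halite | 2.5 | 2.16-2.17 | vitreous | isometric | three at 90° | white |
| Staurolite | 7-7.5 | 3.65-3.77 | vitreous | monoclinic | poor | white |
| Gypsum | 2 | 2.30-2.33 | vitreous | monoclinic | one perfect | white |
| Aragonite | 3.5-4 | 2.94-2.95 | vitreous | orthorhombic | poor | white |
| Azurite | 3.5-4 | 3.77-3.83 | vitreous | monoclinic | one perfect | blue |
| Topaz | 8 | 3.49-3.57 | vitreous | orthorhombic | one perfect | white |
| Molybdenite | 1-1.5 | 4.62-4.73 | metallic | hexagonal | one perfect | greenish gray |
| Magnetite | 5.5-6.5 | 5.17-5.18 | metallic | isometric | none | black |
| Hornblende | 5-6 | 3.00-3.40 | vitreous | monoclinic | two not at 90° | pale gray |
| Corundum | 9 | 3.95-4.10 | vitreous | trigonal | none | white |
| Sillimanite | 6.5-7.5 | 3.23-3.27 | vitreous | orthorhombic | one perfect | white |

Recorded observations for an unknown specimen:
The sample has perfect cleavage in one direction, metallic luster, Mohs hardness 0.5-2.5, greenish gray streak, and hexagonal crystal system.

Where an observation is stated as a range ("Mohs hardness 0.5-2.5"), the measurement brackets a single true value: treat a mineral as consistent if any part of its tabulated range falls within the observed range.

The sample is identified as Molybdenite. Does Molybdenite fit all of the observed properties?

Consistent

Perfect cleavage in one direction — fits Molybdenite (cleavage one perfect).
Metallic luster — fits Molybdenite (metallic luster).
Mohs hardness 0.5-2.5 — fits Molybdenite (hardness 1-1.5).
Greenish gray streak — fits Molybdenite (greenish gray streak).
Hexagonal crystal system — fits Molybdenite (hexagonal system).
Nothing contradicts Molybdenite.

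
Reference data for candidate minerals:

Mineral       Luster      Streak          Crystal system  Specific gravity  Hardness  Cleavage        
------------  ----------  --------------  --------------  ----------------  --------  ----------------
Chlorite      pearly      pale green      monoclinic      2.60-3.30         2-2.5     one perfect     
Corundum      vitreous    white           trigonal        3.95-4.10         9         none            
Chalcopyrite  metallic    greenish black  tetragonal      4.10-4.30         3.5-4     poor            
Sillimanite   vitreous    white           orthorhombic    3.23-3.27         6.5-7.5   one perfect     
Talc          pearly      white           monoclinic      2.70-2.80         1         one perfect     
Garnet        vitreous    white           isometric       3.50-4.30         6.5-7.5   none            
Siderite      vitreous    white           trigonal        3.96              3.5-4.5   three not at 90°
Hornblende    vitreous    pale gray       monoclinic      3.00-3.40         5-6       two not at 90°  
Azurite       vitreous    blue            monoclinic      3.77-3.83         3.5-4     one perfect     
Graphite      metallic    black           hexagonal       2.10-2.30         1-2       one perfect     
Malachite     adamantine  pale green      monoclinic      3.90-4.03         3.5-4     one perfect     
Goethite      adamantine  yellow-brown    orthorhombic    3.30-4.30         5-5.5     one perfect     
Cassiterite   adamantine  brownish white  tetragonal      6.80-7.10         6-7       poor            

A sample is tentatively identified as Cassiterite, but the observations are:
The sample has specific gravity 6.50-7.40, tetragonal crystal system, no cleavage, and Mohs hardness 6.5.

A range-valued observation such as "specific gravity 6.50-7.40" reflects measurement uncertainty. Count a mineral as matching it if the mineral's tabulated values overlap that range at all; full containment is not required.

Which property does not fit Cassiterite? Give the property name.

Specific gravity 6.50-7.40: Cassiterite has SG 6.80-7.10 — agrees.
Tetragonal crystal system: Cassiterite has tetragonal system — agrees.
No cleavage: Cassiterite has cleavage poor — inconsistent.
Mohs hardness 6.5: Cassiterite has hardness 6-7 — agrees.
Everything matches except the cleavage.

cleavage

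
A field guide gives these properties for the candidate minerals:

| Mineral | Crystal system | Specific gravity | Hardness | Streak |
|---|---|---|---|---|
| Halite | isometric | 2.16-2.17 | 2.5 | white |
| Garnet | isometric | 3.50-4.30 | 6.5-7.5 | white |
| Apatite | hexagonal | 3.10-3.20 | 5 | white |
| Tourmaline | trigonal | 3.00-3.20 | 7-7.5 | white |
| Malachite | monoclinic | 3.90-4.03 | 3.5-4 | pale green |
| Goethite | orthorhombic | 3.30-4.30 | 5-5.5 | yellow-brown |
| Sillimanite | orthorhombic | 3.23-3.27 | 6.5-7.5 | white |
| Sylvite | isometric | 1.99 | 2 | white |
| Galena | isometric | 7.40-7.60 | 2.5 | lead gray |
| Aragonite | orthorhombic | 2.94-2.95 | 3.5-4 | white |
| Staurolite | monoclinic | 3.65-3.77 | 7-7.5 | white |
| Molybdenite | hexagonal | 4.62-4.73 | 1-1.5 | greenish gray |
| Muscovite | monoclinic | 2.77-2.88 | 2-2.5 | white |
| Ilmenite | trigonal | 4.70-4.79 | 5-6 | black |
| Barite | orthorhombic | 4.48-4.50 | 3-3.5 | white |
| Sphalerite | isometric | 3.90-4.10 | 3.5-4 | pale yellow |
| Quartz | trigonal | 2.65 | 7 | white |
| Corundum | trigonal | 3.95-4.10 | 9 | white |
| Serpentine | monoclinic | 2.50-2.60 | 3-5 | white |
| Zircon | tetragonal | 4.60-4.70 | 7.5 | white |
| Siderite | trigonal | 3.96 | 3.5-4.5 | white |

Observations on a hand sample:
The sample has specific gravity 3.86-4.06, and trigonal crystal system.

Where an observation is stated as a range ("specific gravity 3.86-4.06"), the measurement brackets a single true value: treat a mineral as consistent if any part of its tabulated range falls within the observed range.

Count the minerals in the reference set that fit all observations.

2

Specific gravity 3.86-4.06 — Garnet, Malachite, Goethite, Sphalerite, Corundum, Siderite remain.
Trigonal crystal system — narrows the field to Corundum, Siderite.
Remaining candidates: Corundum, Siderite.
That is 2 minerals.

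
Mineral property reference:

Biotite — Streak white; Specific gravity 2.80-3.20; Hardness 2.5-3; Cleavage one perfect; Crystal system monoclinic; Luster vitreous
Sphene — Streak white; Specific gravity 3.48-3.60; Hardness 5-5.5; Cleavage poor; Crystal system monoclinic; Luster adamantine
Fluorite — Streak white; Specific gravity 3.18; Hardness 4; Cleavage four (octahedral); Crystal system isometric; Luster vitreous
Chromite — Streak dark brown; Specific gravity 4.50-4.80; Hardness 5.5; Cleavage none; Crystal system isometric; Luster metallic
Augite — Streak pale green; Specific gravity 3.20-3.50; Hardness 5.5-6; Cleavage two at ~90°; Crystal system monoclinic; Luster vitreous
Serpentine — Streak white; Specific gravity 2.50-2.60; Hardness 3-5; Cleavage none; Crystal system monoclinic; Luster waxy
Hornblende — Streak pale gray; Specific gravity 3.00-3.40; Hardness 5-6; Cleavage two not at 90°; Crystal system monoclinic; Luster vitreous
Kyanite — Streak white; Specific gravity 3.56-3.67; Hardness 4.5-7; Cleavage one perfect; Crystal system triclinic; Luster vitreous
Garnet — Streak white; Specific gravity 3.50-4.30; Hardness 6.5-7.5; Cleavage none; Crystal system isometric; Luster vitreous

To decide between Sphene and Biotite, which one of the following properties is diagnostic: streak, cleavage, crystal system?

cleavage

Streak: both white — shared.
Cleavage: Sphene poor, Biotite one perfect — different.
Crystal system: both monoclinic — shared.
Of the listed properties, cleavage is the one that separates them.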